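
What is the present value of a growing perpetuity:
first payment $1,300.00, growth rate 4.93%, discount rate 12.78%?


Formula: PV = C / (r - g)
Spread: r - g = 0.1278 - 0.0493 = 0.0785
Substituting: PV = $1,300.00 / 0.0785
PV = $16,560.51

$16,560.51


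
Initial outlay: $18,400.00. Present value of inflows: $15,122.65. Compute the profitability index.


Formula: PI = PV(cash flows) / initial investment
Substituting: PI = $15,122.65 / $18,400.00
PI = 0.8219

0.8219


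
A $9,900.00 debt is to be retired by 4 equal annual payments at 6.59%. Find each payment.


Formula: PMT = PV * r / (1 - (1+r)^(-n))
Denominator: 1 - (1 + 0.0659)^(-4) = 0.225299
Numerator: $9,900.00 * 0.0659 = 652.41
PMT = 652.41 / 0.225299 = $2,895.75

$2,895.75


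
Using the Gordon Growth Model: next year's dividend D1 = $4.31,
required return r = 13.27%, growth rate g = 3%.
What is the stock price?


Formula: P = D1 / (r - g)
Spread: r - g = 0.1327 - 0.03 = 0.1027
Substituting: P = $4.31 / 0.1027
P = $41.97

$41.97


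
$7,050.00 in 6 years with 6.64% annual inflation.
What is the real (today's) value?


Formula: Real value = nominal / (1 + inflation)^years
Price level: (1 + 0.0664)^6 = 1.470689
Real value = $7,050.00 / 1.470689 = $4,793.67

$4,793.67


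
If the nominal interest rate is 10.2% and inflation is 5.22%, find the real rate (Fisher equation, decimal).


Formula: (1 + r_real) = (1 + r_nom) / (1 + inflation)
Substituting: (1 + r_real) = 1.102 / 1.0522
(1 + r_real) = 1.047329
r_real = 1.047329 - 1 = 0.047329

0.047329


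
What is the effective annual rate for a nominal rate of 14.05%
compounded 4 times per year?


Formula: EAR = (1 + r/m)^m - 1
Period rate: r/m = 0.1405 / 4 = 0.035125
Compounding: (1 + 0.035125)^4 = 1.148077
EAR = 1.148077 - 1 = 0.148077

0.148077


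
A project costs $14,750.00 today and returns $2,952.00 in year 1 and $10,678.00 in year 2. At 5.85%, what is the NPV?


Formula: NPV = C0 + C1/(1+r) + C2/(1+r)^2
Discount C1: $2,952.00 / (1 + 0.0585) = $2,788.85
Discount C2: $10,678.00 / (1 + 0.0585)^2 = $9,530.34
NPV = -$14,750.00 + $2,788.85 + $9,530.34 = -$2,430.81

-$2,430.81


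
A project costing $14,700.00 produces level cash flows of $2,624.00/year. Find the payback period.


Formula: Payback = investment / annual cash flow
Substituting: Payback = $14,700.00 / $2,624.00
Payback = 5.6021 years

5.6021 years


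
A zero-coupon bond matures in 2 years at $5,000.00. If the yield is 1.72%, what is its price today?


Formula: Price = FV / (1 + r)^n
Substituting: Price = $5,000.00 / (1 + 0.0172)^2
Discount factor: (1.0172)^2 = 1.034696
Price = $5,000.00 / 1.034696 = $4,832.34

$4,832.34


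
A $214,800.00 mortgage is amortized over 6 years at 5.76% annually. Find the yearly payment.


Formula: PMT = PV * r / (1 - (1+r)^(-n))
Denominator: 1 - (1 + 0.0576)^(-6) = 0.285386
Numerator: $214,800.00 * 0.0576 = 12372.48
PMT = 12372.48 / 0.285386 = $43,353.45

$43,353.45


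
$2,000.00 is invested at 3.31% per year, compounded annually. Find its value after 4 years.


Formula: FV = P * (1 + r)^n
Substituting: FV = $2,000.00 * (1 + 0.0331)^4
Growth factor: (1.0331)^4 = 1.13912
FV = $2,000.00 * 1.13912 = $2,278.24

$2,278.24


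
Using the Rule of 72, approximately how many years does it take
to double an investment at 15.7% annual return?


Formula: Years ≈ 72 / r
Substituting: Years ≈ 72 / 15.7
Years ≈ 4.6

4.6 years


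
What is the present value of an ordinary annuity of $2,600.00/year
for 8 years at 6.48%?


Formula: PV = PMT * (1 - (1+r)^(-n)) / r
Discount factor: (1 + 0.0648)^(-8) = 0.60514
Bracket: 1 - 0.60514 = 0.39486
PV = $2,600.00 * 0.39486 / 0.0648 = $15,843.16

$15,843.16


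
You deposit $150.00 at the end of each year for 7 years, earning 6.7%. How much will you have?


Formula: FV = PMT * ((1+r)^n - 1) / r
Growth factor: (1 + 0.067)^7 = 1.57453
Numerator: 1.57453 - 1 = 0.57453
FV = $150.00 * 0.57453 / 0.067 = $1,286.26

$1,286.26


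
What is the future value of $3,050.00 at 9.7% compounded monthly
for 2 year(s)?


Formula: FV = P * (1 + r/m)^(m*t)
Period rate: r/m = 0.097 / 12 = 0.008083
Total periods: m*t = 12 * 2 = 24
Growth factor: (1 + 0.008083)^24 = 1.21315
FV = $3,050.00 * 1.21315 = $3,700.11

$3,700.11


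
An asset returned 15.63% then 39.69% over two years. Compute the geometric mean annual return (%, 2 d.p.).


Formula: Geometric mean = ((1+r1)*(1+r2))^(1/2) - 1
Product: (1 + 0.1563) * (1 + 0.3969) = 1.1563 * 1.3969 = 1.615235
Square root: 1.615235^0.5 = 1.270919
Geometric mean = 1.270919 - 1 = 0.270919
As percentage: 27.09%

27.09%


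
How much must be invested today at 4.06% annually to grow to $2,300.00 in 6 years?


Formula: PV = FV / (1 + r)^n
Substituting: PV = $2,300.00 / (1 + 0.0406)^6
Discount factor: (1.0406)^6 = 1.269705
PV = $2,300.00 / 1.269705 = $1,811.44

$1,811.44


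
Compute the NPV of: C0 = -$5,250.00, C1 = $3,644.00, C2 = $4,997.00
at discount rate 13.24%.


Formula: NPV = C0 + C1/(1+r) + C2/(1+r)^2
Discount C1: $3,644.00 / (1 + 0.1324) = $3,217.94
Discount C2: $4,997.00 / (1 + 0.1324)^2 = $3,896.81
NPV = -$5,250.00 + $3,217.94 + $3,896.81 = $1,864.76

$1,864.76


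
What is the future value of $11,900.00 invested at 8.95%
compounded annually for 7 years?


Formula: FV = P * (1 + r)^n
Substituting: FV = $11,900.00 * (1 + 0.0895)^7
Growth factor: (1.0895)^7 = 1.822177
FV = $11,900.00 * 1.822177 = $21,683.91

$21,683.91


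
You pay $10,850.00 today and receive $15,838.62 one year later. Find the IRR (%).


Formula: IRR = C1/C0 - 1
Substituting: IRR = $15,838.62 / $10,850.00 - 1
Ratio: 1.459781 - 1 = 0.459781
IRR = 45.9781%

45.9781%


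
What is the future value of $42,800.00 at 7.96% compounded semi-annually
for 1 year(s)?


Formula: FV = P * (1 + r/m)^(m*t)
Period rate: r/m = 0.0796 / 2 = 0.0398
Total periods: m*t = 2 * 1 = 2
Growth factor: (1 + 0.0398)^2 = 1.081184
FV = $42,800.00 * 1.081184 = $46,274.68

$46,274.68


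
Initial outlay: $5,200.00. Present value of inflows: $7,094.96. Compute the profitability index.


Formula: PI = PV(cash flows) / initial investment
Substituting: PI = $7,094.96 / $5,200.00
PI = 1.3644

1.3644


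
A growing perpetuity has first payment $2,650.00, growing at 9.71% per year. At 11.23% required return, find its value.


Formula: PV = C / (r - g)
Spread: r - g = 0.1123 - 0.0971 = 0.0152
Substituting: PV = $2,650.00 / 0.0152
PV = $174,342.11

$174,342.11


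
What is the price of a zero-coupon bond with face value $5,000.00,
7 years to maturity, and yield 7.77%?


Formula: Price = FV / (1 + r)^n
Substituting: Price = $5,000.00 / (1 + 0.0777)^7
Discount factor: (1.0777)^7 = 1.688438
Price = $5,000.00 / 1.688438 = $2,961.32

$2,961.32


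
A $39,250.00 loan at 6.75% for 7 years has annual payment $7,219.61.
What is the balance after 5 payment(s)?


Formula: Balance = PV*(1+r)^k - PMT*((1+r)^k - 1)/r
Growth: (1 + 0.0675)^5 = 1.386243
Accumulated factor: ((1+r)^k - 1)/r = 5.722121
Balance = $39,250.00 * 1.386243 - $7,219.61 * 5.722121
Balance = $13,098.56

$13,098.56


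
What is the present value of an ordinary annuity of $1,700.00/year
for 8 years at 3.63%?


Formula: PV = PMT * (1 - (1+r)^(-n)) / r
Discount factor: (1 + 0.0363)^(-8) = 0.751824
Bracket: 1 - 0.751824 = 0.248176
PV = $1,700.00 * 0.248176 / 0.0363 = $11,622.58

$11,622.58


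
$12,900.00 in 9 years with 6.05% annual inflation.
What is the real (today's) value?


Formula: Real value = nominal / (1 + inflation)^years
Price level: (1 + 0.0605)^9 = 1.696665
Real value = $12,900.00 / 1.696665 = $7,603.15

$7,603.15


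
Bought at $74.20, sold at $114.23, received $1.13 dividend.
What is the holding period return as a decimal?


Formula: HPR = (P1 - P0 + D) / P0
Gain: $114.23 - $74.20 + $1.13 = $41.16
HPR = $41.16 / $74.20 = 0.5547

0.5547


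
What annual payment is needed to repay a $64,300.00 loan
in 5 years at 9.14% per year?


Formula: PMT = PV * r / (1 - (1+r)^(-n))
Denominator: 1 - (1 + 0.0914)^(-5) = 0.354226
Numerator: $64,300.00 * 0.0914 = 5877.02
PMT = 5877.02 / 0.354226 = $16,591.14

$16,591.14


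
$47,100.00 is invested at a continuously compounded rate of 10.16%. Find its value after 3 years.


Formula: FV = P * e^(r*t)
Exponent: r*t = 0.1016 * 3 = 0.3048
e^(0.3048) = 1.356354
FV = $47,100.00 * 1.356354 = $63,884.26

$63,884.26


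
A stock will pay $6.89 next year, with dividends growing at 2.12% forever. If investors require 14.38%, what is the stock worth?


Formula: P = D1 / (r - g)
Spread: r - g = 0.1438 - 0.0212 = 0.1226
Substituting: P = $6.89 / 0.1226
P = $56.20

$56.20


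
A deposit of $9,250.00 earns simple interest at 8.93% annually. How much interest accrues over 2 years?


Formula: I = P * r * t
Substituting: I = $9,250.00 * 0.0893 * 2
Step: I = $9,250.00 * 0.1786
I = $1,652.05

$1,652.05


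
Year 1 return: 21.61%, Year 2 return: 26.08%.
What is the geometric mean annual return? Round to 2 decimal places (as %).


Formula: Geometric mean = ((1+r1)*(1+r2))^(1/2) - 1
Product: (1 + 0.2161) * (1 + 0.2608) = 1.2161 * 1.2608 = 1.533259
Square root: 1.533259^0.5 = 1.238248
Geometric mean = 1.238248 - 1 = 0.238248
As percentage: 23.82%

23.82%


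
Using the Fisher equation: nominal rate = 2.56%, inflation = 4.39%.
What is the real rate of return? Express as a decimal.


Formula: (1 + r_real) = (1 + r_nom) / (1 + inflation)
Substituting: (1 + r_real) = 1.0256 / 1.0439
(1 + r_real) = 0.98247
r_real = 0.98247 - 1 = -0.01753

-0.01753


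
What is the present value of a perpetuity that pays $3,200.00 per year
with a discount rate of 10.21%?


Formula: PV = C / r
Substituting: PV = $3,200.00 / 0.1021
PV = $31,341.82

$31,341.82


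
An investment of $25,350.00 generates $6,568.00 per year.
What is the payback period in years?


Formula: Payback = investment / annual cash flow
Substituting: Payback = $25,350.00 / $6,568.00
Payback = 3.8596 years

3.8596 years


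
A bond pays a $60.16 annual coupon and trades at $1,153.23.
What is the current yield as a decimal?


Formula: Current yield = annual coupon / price
Substituting: CY = $60.16 / $1,153.23
CY = 0.052167

0.052167


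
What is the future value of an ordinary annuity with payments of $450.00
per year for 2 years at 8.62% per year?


Formula: FV = PMT * ((1+r)^n - 1) / r
Growth factor: (1 + 0.0862)^2 = 1.17983
Numerator: 1.17983 - 1 = 0.17983
FV = $450.00 * 0.17983 / 0.0862 = $938.79

$938.79


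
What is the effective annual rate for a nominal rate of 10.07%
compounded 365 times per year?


Formula: EAR = (1 + r/m)^m - 1
Period rate: r/m = 0.1007 / 365 = 0.000276
Compounding: (1 + 0.000276)^365 = 1.105929
EAR = 1.105929 - 1 = 0.105929

0.105929


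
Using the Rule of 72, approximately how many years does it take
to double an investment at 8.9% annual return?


Formula: Years ≈ 72 / r
Substituting: Years ≈ 72 / 8.9
Years ≈ 8.1

8.1 years


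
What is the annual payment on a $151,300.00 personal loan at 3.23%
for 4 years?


Formula: PMT = PV * r / (1 - (1+r)^(-n))
Denominator: 1 - (1 + 0.0323)^(-4) = 0.119405
Numerator: $151,300.00 * 0.0323 = 4886.99
PMT = 4886.99 / 0.119405 = $40,927.90

$40,927.90


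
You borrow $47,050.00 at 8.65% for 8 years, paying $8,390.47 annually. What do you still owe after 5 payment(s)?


Formula: Balance = PV*(1+r)^k - PMT*((1+r)^k - 1)/r
Growth: (1 + 0.0865)^5 = 1.514079
Accumulated factor: ((1+r)^k - 1)/r = 5.943115
Balance = $47,050.00 * 1.514079 - $8,390.47 * 5.943115
Balance = $21,371.91

$21,371.91


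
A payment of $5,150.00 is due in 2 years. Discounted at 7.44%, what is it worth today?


Formula: PV = FV / (1 + r)^n
Substituting: PV = $5,150.00 / (1 + 0.0744)^2
Discount factor: (1.0744)^2 = 1.154335
PV = $5,150.00 / 1.154335 = $4,461.44

$4,461.44


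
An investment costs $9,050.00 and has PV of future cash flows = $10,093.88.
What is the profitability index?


Formula: PI = PV(cash flows) / initial investment
Substituting: PI = $10,093.88 / $9,050.00
PI = 1.1153

1.1153


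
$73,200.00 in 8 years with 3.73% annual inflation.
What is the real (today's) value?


Formula: Real value = nominal / (1 + inflation)^years
Price level: (1 + 0.0373)^8 = 1.340402
Real value = $73,200.00 / 1.340402 = $54,610.49

$54,610.49


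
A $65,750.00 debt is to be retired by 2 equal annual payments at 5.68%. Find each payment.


Formula: PMT = PV * r / (1 - (1+r)^(-n))
Denominator: 1 - (1 + 0.0568)^(-2) = 0.104606
Numerator: $65,750.00 * 0.0568 = 3734.6
PMT = 3734.6 / 0.104606 = $35,701.73

$35,701.73


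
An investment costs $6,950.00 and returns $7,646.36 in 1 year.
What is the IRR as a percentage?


Formula: IRR = C1/C0 - 1
Substituting: IRR = $7,646.36 / $6,950.00 - 1
Ratio: 1.100196 - 1 = 0.100196
IRR = 10.0196%

10.0196%


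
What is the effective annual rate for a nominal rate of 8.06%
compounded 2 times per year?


Formula: EAR = (1 + r/m)^m - 1
Period rate: r/m = 0.0806 / 2 = 0.0403
Compounding: (1 + 0.0403)^2 = 1.082224
EAR = 1.082224 - 1 = 0.082224

0.082224


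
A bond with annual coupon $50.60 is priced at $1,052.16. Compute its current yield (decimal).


Formula: Current yield = annual coupon / price
Substituting: CY = $50.60 / $1,052.16
CY = 0.048092

0.048092


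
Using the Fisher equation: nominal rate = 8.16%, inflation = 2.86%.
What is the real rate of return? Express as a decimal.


Formula: (1 + r_real) = (1 + r_nom) / (1 + inflation)
Substituting: (1 + r_real) = 1.0816 / 1.0286
(1 + r_real) = 1.051526
r_real = 1.051526 - 1 = 0.051526

0.051526


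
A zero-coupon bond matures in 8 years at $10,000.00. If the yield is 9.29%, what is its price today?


Formula: Price = FV / (1 + r)^n
Substituting: Price = $10,000.00 / (1 + 0.0929)^8
Discount factor: (1.0929)^8 = 2.03537
Price = $10,000.00 / 2.03537 = $4,913.11

$4,913.11


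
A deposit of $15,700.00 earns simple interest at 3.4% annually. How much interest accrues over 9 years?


Formula: I = P * r * t
Substituting: I = $15,700.00 * 0.034 * 9
Step: I = $15,700.00 * 0.306
I = $4,804.20

$4,804.20


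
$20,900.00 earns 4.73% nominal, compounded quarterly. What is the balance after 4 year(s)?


Formula: FV = P * (1 + r/m)^(m*t)
Period rate: r/m = 0.0473 / 4 = 0.011825
Total periods: m*t = 4 * 4 = 16
Growth factor: (1 + 0.011825)^16 = 1.206942
FV = $20,900.00 * 1.206942 = $25,225.09

$25,225.09


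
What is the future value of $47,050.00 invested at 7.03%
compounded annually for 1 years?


Formula: FV = P * (1 + r)^n
Substituting: FV = $47,050.00 * (1 + 0.0703)^1
Growth factor: (1.0703)^1 = 1.0703
FV = $47,050.00 * 1.0703 = $50,357.62

$50,357.62


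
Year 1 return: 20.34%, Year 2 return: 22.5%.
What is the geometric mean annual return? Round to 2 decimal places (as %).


Formula: Geometric mean = ((1+r1)*(1+r2))^(1/2) - 1
Product: (1 + 0.2034) * (1 + 0.225) = 1.2034 * 1.225 = 1.474165
Square root: 1.474165^0.5 = 1.214152
Geometric mean = 1.214152 - 1 = 0.214152
As percentage: 21.42%

21.42%


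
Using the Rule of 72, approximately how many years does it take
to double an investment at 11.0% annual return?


Formula: Years ≈ 72 / r
Substituting: Years ≈ 72 / 11.0
Years ≈ 6.5

6.5 years


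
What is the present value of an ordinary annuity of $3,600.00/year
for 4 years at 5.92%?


Formula: PV = PMT * (1 - (1+r)^(-n)) / r
Discount factor: (1 + 0.0592)^(-4) = 0.794489
Bracket: 1 - 0.794489 = 0.205511
PV = $3,600.00 * 0.205511 / 0.0592 = $12,497.27

$12,497.27


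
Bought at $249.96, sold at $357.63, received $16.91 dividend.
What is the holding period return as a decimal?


Formula: HPR = (P1 - P0 + D) / P0
Gain: $357.63 - $249.96 + $16.91 = $124.58
HPR = $124.58 / $249.96 = 0.4984

0.4984


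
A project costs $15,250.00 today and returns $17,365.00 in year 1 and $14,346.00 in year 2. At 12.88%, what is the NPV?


Formula: NPV = C0 + C1/(1+r) + C2/(1+r)^2
Discount C1: $17,365.00 / (1 + 0.1288) = $15,383.59
Discount C2: $14,346.00 / (1 + 0.1288)^2 = $11,258.92
NPV = -$15,250.00 + $15,383.59 + $11,258.92 = $11,392.52

$11,392.52


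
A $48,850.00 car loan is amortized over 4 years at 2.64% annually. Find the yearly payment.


Formula: PMT = PV * r / (1 - (1+r)^(-n))
Denominator: 1 - (1 + 0.0264)^(-4) = 0.098982
Numerator: $48,850.00 * 0.0264 = 1289.64
PMT = 1289.64 / 0.098982 = $13,029.02

$13,029.02


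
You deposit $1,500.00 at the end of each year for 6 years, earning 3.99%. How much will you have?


Formula: FV = PMT * ((1+r)^n - 1) / r
Growth factor: (1 + 0.0399)^6 = 1.264589
Numerator: 1.264589 - 1 = 0.264589
FV = $1,500.00 * 0.264589 / 0.0399 = $9,946.96

$9,946.96


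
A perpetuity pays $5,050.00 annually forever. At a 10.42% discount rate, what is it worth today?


Formula: PV = C / r
Substituting: PV = $5,050.00 / 0.1042
PV = $48,464.49

$48,464.49


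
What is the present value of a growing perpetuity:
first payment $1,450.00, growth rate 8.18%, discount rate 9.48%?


Formula: PV = C / (r - g)
Spread: r - g = 0.0948 - 0.0818 = 0.013
Substituting: PV = $1,450.00 / 0.013
PV = $111,538.46

$111,538.46


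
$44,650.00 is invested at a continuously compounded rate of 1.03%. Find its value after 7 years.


Formula: FV = P * e^(r*t)
Exponent: r*t = 0.0103 * 7 = 0.0721
e^(0.0721) = 1.074763
FV = $44,650.00 * 1.074763 = $47,988.16

$47,988.16


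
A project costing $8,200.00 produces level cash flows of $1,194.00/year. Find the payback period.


Formula: Payback = investment / annual cash flow
Substituting: Payback = $8,200.00 / $1,194.00
Payback = 6.8677 years

6.8677 years


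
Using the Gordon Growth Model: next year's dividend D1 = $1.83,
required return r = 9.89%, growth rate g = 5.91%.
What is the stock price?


Formula: P = D1 / (r - g)
Spread: r - g = 0.0989 - 0.0591 = 0.0398
Substituting: P = $1.83 / 0.0398
P = $45.98

$45.98


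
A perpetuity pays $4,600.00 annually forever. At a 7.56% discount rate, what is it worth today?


Formula: PV = C / r
Substituting: PV = $4,600.00 / 0.0756
PV = $60,846.56

$60,846.56


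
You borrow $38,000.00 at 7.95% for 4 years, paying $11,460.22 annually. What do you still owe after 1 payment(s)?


Formula: Balance = PV*(1+r)^k - PMT*((1+r)^k - 1)/r
Growth: (1 + 0.0795)^1 = 1.0795
Accumulated factor: ((1+r)^k - 1)/r = 1.0
Balance = $38,000.00 * 1.0795 - $11,460.22 * 1.0
Balance = $29,560.78

$29,560.78


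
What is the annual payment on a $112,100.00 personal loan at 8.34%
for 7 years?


Formula: PMT = PV * r / (1 - (1+r)^(-n))
Denominator: 1 - (1 + 0.0834)^(-7) = 0.429208
Numerator: $112,100.00 * 0.0834 = 9349.14
PMT = 9349.14 / 0.429208 = $21,782.33

$21,782.33


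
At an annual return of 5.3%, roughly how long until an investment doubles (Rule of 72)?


Formula: Years ≈ 72 / r
Substituting: Years ≈ 72 / 5.3
Years ≈ 13.6

13.6 years


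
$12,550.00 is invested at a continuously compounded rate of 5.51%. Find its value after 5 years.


Formula: FV = P * e^(r*t)
Exponent: r*t = 0.0551 * 5 = 0.2755
e^(0.2755) = 1.317189
FV = $12,550.00 * 1.317189 = $16,530.72

$16,530.72


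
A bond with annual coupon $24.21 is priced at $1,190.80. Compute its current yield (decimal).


Formula: Current yield = annual coupon / price
Substituting: CY = $24.21 / $1,190.80
CY = 0.020331

0.020331


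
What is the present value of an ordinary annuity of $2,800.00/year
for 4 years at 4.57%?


Formula: PV = PMT * (1 - (1+r)^(-n)) / r
Discount factor: (1 + 0.0457)^(-4) = 0.836318
Bracket: 1 - 0.836318 = 0.163682
PV = $2,800.00 * 0.163682 / 0.0457 = $10,028.64

$10,028.64


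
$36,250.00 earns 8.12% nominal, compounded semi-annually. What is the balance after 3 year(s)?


Formula: FV = P * (1 + r/m)^(m*t)
Period rate: r/m = 0.0812 / 2 = 0.0406
Total periods: m*t = 2 * 3 = 6
Growth factor: (1 + 0.0406)^6 = 1.269705
FV = $36,250.00 * 1.269705 = $46,026.82

$46,026.82


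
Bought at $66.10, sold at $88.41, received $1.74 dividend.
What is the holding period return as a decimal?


Formula: HPR = (P1 - P0 + D) / P0
Gain: $88.41 - $66.10 + $1.74 = $24.05
HPR = $24.05 / $66.10 = 0.3638

0.3638


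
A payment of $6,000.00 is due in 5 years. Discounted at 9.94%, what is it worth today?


Formula: PV = FV / (1 + r)^n
Substituting: PV = $6,000.00 / (1 + 0.0994)^5
Discount factor: (1.0994)^5 = 1.606122
PV = $6,000.00 / 1.606122 = $3,735.71

$3,735.71


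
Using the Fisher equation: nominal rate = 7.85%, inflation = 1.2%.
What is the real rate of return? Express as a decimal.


Formula: (1 + r_real) = (1 + r_nom) / (1 + inflation)
Substituting: (1 + r_real) = 1.0785 / 1.012
(1 + r_real) = 1.065711
r_real = 1.065711 - 1 = 0.065711

0.065711


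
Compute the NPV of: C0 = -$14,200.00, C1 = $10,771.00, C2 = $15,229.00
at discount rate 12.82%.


Formula: NPV = C0 + C1/(1+r) + C2/(1+r)^2
Discount C1: $10,771.00 / (1 + 0.1282) = $9,547.07
Discount C2: $15,229.00 / (1 + 0.1282)^2 = $11,964.63
NPV = -$14,200.00 + $9,547.07 + $11,964.63 = $7,311.69

$7,311.69


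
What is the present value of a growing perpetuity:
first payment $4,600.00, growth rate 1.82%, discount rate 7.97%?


Formula: PV = C / (r - g)
Spread: r - g = 0.0797 - 0.0182 = 0.0615
Substituting: PV = $4,600.00 / 0.0615
PV = $74,796.75

$74,796.75


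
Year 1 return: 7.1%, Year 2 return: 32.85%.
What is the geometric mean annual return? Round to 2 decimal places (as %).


Formula: Geometric mean = ((1+r1)*(1+r2))^(1/2) - 1
Product: (1 + 0.071) * (1 + 0.3285) = 1.071 * 1.3285 = 1.422824
Square root: 1.422824^0.5 = 1.192822
Geometric mean = 1.192822 - 1 = 0.192822
As percentage: 19.28%

19.28%


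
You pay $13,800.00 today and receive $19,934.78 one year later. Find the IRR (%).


Formula: IRR = C1/C0 - 1
Substituting: IRR = $19,934.78 / $13,800.00 - 1
Ratio: 1.444549 - 1 = 0.444549
IRR = 44.4549%

44.4549%


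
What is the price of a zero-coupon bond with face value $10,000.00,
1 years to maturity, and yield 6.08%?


Formula: Price = FV / (1 + r)^n
Substituting: Price = $10,000.00 / (1 + 0.0608)^1
Discount factor: (1.0608)^1 = 1.0608
Price = $10,000.00 / 1.0608 = $9,426.85

$9,426.85


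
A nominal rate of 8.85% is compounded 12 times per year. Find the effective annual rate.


Formula: EAR = (1 + r/m)^m - 1
Period rate: r/m = 0.0885 / 12 = 0.007375
Compounding: (1 + 0.007375)^12 = 1.09218
EAR = 1.09218 - 1 = 0.09218

0.09218


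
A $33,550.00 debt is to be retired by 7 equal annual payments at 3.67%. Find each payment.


Formula: PMT = PV * r / (1 - (1+r)^(-n))
Denominator: 1 - (1 + 0.0367)^(-7) = 0.222987
Numerator: $33,550.00 * 0.0367 = 1231.285
PMT = 1231.285 / 0.222987 = $5,521.78

$5,521.78


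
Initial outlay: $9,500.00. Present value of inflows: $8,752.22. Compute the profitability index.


Formula: PI = PV(cash flows) / initial investment
Substituting: PI = $8,752.22 / $9,500.00
PI = 0.9213

0.9213


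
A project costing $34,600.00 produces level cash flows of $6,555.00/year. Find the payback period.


Formula: Payback = investment / annual cash flow
Substituting: Payback = $34,600.00 / $6,555.00
Payback = 5.2784 years

5.2784 years


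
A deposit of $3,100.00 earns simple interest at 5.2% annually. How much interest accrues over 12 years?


Formula: I = P * r * t
Substituting: I = $3,100.00 * 0.052 * 12
Step: I = $3,100.00 * 0.624
I = $1,934.40

$1,934.40


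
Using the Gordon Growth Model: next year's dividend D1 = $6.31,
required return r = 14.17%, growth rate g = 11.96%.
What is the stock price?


Formula: P = D1 / (r - g)
Spread: r - g = 0.1417 - 0.1196 = 0.0221
Substituting: P = $6.31 / 0.0221
P = $285.52

$285.52


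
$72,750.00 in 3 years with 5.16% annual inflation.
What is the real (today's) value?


Formula: Real value = nominal / (1 + inflation)^years
Price level: (1 + 0.0516)^3 = 1.162925
Real value = $72,750.00 / 1.162925 = $62,557.77

$62,557.77


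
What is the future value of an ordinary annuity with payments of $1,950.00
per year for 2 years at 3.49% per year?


Formula: FV = PMT * ((1+r)^n - 1) / r
Growth factor: (1 + 0.0349)^2 = 1.071018
Numerator: 1.071018 - 1 = 0.071018
FV = $1,950.00 * 0.071018 / 0.0349 = $3,968.06

$3,968.06


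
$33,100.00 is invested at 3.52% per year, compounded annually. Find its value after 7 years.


Formula: FV = P * (1 + r)^n
Substituting: FV = $33,100.00 * (1 + 0.0352)^7
Growth factor: (1.0352)^7 = 1.274001
FV = $33,100.00 * 1.274001 = $42,169.44

$42,169.44


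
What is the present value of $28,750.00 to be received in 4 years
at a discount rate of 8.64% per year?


Formula: PV = FV / (1 + r)^n
Substituting: PV = $28,750.00 / (1 + 0.0864)^4
Discount factor: (1.0864)^4 = 1.393025
PV = $28,750.00 / 1.393025 = $20,638.53

$20,638.53


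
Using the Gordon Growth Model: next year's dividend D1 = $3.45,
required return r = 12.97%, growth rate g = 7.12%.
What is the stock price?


Formula: P = D1 / (r - g)
Spread: r - g = 0.1297 - 0.0712 = 0.0585
Substituting: P = $3.45 / 0.0585
P = $58.97

$58.97


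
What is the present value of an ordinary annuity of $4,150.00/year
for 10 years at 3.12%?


Formula: PV = PMT * (1 - (1+r)^(-n)) / r
Discount factor: (1 + 0.0312)^(-10) = 0.73548
Bracket: 1 - 0.73548 = 0.26452
PV = $4,150.00 * 0.26452 / 0.0312 = $35,184.53

$35,184.53


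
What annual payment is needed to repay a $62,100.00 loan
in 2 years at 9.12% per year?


Formula: PMT = PV * r / (1 - (1+r)^(-n))
Denominator: 1 - (1 + 0.0912)^(-2) = 0.16017
Numerator: $62,100.00 * 0.0912 = 5663.52
PMT = 5663.52 / 0.16017 = $35,359.39

$35,359.39


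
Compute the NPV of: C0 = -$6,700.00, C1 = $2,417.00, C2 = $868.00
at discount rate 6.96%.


Formula: NPV = C0 + C1/(1+r) + C2/(1+r)^2
Discount C1: $2,417.00 / (1 + 0.0696) = $2,259.72
Discount C2: $868.00 / (1 + 0.0696)^2 = $758.71
NPV = -$6,700.00 + $2,259.72 + $758.71 = -$3,681.56

-$3,681.56


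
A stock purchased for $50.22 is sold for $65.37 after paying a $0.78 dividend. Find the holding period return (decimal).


Formula: HPR = (P1 - P0 + D) / P0
Gain: $65.37 - $50.22 + $0.78 = $15.93
HPR = $15.93 / $50.22 = 0.3172

0.3172


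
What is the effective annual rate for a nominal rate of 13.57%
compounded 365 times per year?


Formula: EAR = (1 + r/m)^m - 1
Period rate: r/m = 0.1357 / 365 = 0.000372
Compounding: (1 + 0.000372)^365 = 1.145309
EAR = 1.145309 - 1 = 0.145309

0.145309


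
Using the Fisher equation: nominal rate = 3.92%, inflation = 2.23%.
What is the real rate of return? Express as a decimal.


Formula: (1 + r_real) = (1 + r_nom) / (1 + inflation)
Substituting: (1 + r_real) = 1.0392 / 1.0223
(1 + r_real) = 1.016531
r_real = 1.016531 - 1 = 0.016531

0.016531


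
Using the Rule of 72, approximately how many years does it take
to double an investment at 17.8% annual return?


Formula: Years ≈ 72 / r
Substituting: Years ≈ 72 / 17.8
Years ≈ 4.0

4.0 years


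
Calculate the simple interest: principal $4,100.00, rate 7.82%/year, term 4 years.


Formula: I = P * r * t
Substituting: I = $4,100.00 * 0.0782 * 4
Step: I = $4,100.00 * 0.3128
I = $1,282.48

$1,282.48


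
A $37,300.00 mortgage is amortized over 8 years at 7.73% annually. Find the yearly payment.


Formula: PMT = PV * r / (1 - (1+r)^(-n))
Denominator: 1 - (1 + 0.0773)^(-8) = 0.448803
Numerator: $37,300.00 * 0.0773 = 2883.29
PMT = 2883.29 / 0.448803 = $6,424.40

$6,424.40


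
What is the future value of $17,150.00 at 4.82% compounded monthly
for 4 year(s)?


Formula: FV = P * (1 + r/m)^(m*t)
Period rate: r/m = 0.0482 / 12 = 0.004017
Total periods: m*t = 12 * 4 = 48
Growth factor: (1 + 0.004017)^48 = 1.212172
FV = $17,150.00 * 1.212172 = $20,788.75

$20,788.75


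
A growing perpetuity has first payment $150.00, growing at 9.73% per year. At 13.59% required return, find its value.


Formula: PV = C / (r - g)
Spread: r - g = 0.1359 - 0.0973 = 0.0386
Substituting: PV = $150.00 / 0.0386
PV = $3,886.01

$3,886.01


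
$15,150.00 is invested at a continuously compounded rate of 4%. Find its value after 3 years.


Formula: FV = P * e^(r*t)
Exponent: r*t = 0.04 * 3 = 0.12
e^(0.12) = 1.127497
FV = $15,150.00 * 1.127497 = $17,081.58

$17,081.58


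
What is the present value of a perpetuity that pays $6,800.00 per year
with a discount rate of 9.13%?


Formula: PV = C / r
Substituting: PV = $6,800.00 / 0.0913
PV = $74,479.74

$74,479.74


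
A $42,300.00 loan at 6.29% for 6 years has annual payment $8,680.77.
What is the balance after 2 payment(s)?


Formula: Balance = PV*(1+r)^k - PMT*((1+r)^k - 1)/r
Growth: (1 + 0.0629)^2 = 1.129756
Accumulated factor: ((1+r)^k - 1)/r = 2.0629
Balance = $42,300.00 * 1.129756 - $8,680.77 * 2.0629
Balance = $29,881.14

$29,881.14


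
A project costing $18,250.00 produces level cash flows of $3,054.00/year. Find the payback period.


Formula: Payback = investment / annual cash flow
Substituting: Payback = $18,250.00 / $3,054.00
Payback = 5.9758 years

5.9758 years


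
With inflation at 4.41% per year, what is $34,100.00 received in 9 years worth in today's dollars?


Formula: Real value = nominal / (1 + inflation)^years
Price level: (1 + 0.0441)^9 = 1.474616
Real value = $34,100.00 / 1.474616 = $23,124.67

$23,124.67


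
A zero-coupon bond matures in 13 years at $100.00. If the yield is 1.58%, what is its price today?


Formula: Price = FV / (1 + r)^n
Substituting: Price = $100.00 / (1 + 0.0158)^13
Discount factor: (1.0158)^13 = 1.226046
Price = $100.00 / 1.226046 = $81.56

$81.56


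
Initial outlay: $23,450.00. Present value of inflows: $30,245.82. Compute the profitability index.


Formula: PI = PV(cash flows) / initial investment
Substituting: PI = $30,245.82 / $23,450.00
PI = 1.2898

1.2898


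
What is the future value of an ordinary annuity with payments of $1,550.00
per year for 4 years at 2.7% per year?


Formula: FV = PMT * ((1+r)^n - 1) / r
Growth factor: (1 + 0.027)^4 = 1.112453
Numerator: 1.112453 - 1 = 0.112453
FV = $1,550.00 * 0.112453 / 0.027 = $6,455.65

$6,455.65


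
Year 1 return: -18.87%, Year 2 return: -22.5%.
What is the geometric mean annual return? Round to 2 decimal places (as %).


Formula: Geometric mean = ((1+r1)*(1+r2))^(1/2) - 1
Product: (1 + -0.1887) * (1 + -0.225) = 0.8113 * 0.775 = 0.628757
Square root: 0.628757^0.5 = 0.792942
Geometric mean = 0.792942 - 1 = -0.207058
As percentage: -20.71%

-20.71%


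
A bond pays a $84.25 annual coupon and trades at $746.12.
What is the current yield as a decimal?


Formula: Current yield = annual coupon / price
Substituting: CY = $84.25 / $746.12
CY = 0.112917

0.112917


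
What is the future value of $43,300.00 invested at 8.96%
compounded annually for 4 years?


Formula: FV = P * (1 + r)^n
Substituting: FV = $43,300.00 * (1 + 0.0896)^4
Growth factor: (1.0896)^4 = 1.409511
FV = $43,300.00 * 1.409511 = $61,031.81

$61,031.81


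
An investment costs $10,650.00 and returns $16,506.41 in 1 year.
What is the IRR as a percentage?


Formula: IRR = C1/C0 - 1
Substituting: IRR = $16,506.41 / $10,650.00 - 1
Ratio: 1.549898 - 1 = 0.549898
IRR = 54.9898%

54.9898%


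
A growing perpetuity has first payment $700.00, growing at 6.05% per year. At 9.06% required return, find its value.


Formula: PV = C / (r - g)
Spread: r - g = 0.0906 - 0.0605 = 0.0301
Substituting: PV = $700.00 / 0.0301
PV = $23,255.81

$23,255.81


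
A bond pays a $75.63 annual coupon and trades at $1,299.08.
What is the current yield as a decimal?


Formula: Current yield = annual coupon / price
Substituting: CY = $75.63 / $1,299.08
CY = 0.058218

0.058218


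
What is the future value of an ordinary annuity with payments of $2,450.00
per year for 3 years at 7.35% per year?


Formula: FV = PMT * ((1+r)^n - 1) / r
Growth factor: (1 + 0.0735)^3 = 1.237104
Numerator: 1.237104 - 1 = 0.237104
FV = $2,450.00 * 0.237104 / 0.0735 = $7,903.46

$7,903.46


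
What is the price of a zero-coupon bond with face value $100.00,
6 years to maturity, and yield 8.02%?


Formula: Price = FV / (1 + r)^n
Substituting: Price = $100.00 / (1 + 0.0802)^6
Discount factor: (1.0802)^6 = 1.588638
Price = $100.00 / 1.588638 = $62.95

$62.95


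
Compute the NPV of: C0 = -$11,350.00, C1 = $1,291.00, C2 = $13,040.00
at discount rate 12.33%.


Formula: NPV = C0 + C1/(1+r) + C2/(1+r)^2
Discount C1: $1,291.00 / (1 + 0.1233) = $1,149.29
Discount C2: $13,040.00 / (1 + 0.1233)^2 = $10,334.42
NPV = -$11,350.00 + $1,149.29 + $10,334.42 = $133.71

$133.71


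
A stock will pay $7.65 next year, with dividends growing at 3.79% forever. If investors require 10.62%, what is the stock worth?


Formula: P = D1 / (r - g)
Spread: r - g = 0.1062 - 0.0379 = 0.0683
Substituting: P = $7.65 / 0.0683
P = $112.01

$112.01


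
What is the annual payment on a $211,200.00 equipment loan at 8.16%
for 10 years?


Formula: PMT = PV * r / (1 - (1+r)^(-n))
Denominator: 1 - (1 + 0.0816)^(-10) = 0.543613
Numerator: $211,200.00 * 0.0816 = 17233.92
PMT = 17233.92 / 0.543613 = $31,702.55

$31,702.55


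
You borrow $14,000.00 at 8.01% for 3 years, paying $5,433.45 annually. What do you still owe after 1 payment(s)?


Formula: Balance = PV*(1+r)^k - PMT*((1+r)^k - 1)/r
Growth: (1 + 0.0801)^1 = 1.0801
Accumulated factor: ((1+r)^k - 1)/r = 1.0
Balance = $14,000.00 * 1.0801 - $5,433.45 * 1.0
Balance = $9,687.95

$9,687.95


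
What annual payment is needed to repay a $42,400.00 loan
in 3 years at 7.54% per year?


Formula: PMT = PV * r / (1 - (1+r)^(-n))
Denominator: 1 - (1 + 0.0754)^(-3) = 0.195937
Numerator: $42,400.00 * 0.0754 = 3196.96
PMT = 3196.96 / 0.195937 = $16,316.24

$16,316.24


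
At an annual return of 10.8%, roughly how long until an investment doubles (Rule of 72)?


Formula: Years ≈ 72 / r
Substituting: Years ≈ 72 / 10.8
Years ≈ 6.7

6.7 years


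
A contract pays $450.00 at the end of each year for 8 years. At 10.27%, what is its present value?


Formula: PV = PMT * (1 - (1+r)^(-n)) / r
Discount factor: (1 + 0.1027)^(-8) = 0.457447
Bracket: 1 - 0.457447 = 0.542553
PV = $450.00 * 0.542553 / 0.1027 = $2,377.30

$2,377.30


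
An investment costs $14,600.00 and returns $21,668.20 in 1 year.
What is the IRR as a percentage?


Formula: IRR = C1/C0 - 1
Substituting: IRR = $21,668.20 / $14,600.00 - 1
Ratio: 1.484123 - 1 = 0.484123
IRR = 48.4123%

48.4123%


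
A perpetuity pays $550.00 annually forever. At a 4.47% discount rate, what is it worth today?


Formula: PV = C / r
Substituting: PV = $550.00 / 0.0447
PV = $12,304.25

$12,304.25


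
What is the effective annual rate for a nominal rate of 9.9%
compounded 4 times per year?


Formula: EAR = (1 + r/m)^m - 1
Period rate: r/m = 0.099 / 4 = 0.02475
Compounding: (1 + 0.02475)^4 = 1.102736
EAR = 1.102736 - 1 = 0.102736

0.102736


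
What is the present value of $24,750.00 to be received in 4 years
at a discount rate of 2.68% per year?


Formula: PV = FV / (1 + r)^n
Substituting: PV = $24,750.00 / (1 + 0.0268)^4
Discount factor: (1.0268)^4 = 1.111587
PV = $24,750.00 / 1.111587 = $22,265.46

$22,265.46


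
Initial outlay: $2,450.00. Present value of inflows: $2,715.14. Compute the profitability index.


Formula: PI = PV(cash flows) / initial investment
Substituting: PI = $2,715.14 / $2,450.00
PI = 1.1082

1.1082


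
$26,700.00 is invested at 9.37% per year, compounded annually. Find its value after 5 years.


Formula: FV = P * (1 + r)^n
Substituting: FV = $26,700.00 * (1 + 0.0937)^5
Growth factor: (1.0937)^5 = 1.564916
FV = $26,700.00 * 1.564916 = $41,783.26

$41,783.26


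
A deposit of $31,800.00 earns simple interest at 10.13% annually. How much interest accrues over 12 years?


Formula: I = P * r * t
Substituting: I = $31,800.00 * 0.1013 * 12
Step: I = $31,800.00 * 1.2156
I = $38,656.08

$38,656.08


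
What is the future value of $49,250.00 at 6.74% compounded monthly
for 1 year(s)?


Formula: FV = P * (1 + r/m)^(m*t)
Period rate: r/m = 0.0674 / 12 = 0.005617
Total periods: m*t = 12 * 1 = 12
Growth factor: (1 + 0.005617)^12 = 1.069522
FV = $49,250.00 * 1.069522 = $52,673.94

$52,673.94


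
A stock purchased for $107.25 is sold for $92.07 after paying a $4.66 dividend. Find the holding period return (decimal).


Formula: HPR = (P1 - P0 + D) / P0
Gain: $92.07 - $107.25 + $4.66 = -$10.52
HPR = -$10.52 / $107.25 = -0.0981

-0.0981


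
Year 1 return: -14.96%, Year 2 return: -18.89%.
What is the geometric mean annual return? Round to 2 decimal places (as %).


Formula: Geometric mean = ((1+r1)*(1+r2))^(1/2) - 1
Product: (1 + -0.1496) * (1 + -0.1889) = 0.8504 * 0.8111 = 0.689759
Square root: 0.689759^0.5 = 0.830518
Geometric mean = 0.830518 - 1 = -0.169482
As percentage: -16.95%

-16.95%


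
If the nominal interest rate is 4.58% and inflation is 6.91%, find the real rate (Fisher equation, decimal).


Formula: (1 + r_real) = (1 + r_nom) / (1 + inflation)
Substituting: (1 + r_real) = 1.0458 / 1.0691
(1 + r_real) = 0.978206
r_real = 0.978206 - 1 = -0.021794

-0.021794


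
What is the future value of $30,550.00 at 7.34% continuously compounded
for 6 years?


Formula: FV = P * e^(r*t)
Exponent: r*t = 0.0734 * 6 = 0.4404
e^(0.4404) = 1.553328
FV = $30,550.00 * 1.553328 = $47,454.18

$47,454.18


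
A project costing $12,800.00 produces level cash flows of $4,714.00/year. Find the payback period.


Formula: Payback = investment / annual cash flow
Substituting: Payback = $12,800.00 / $4,714.00
Payback = 2.7153 years

2.7153 years


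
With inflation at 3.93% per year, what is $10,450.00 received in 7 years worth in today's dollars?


Formula: Real value = nominal / (1 + inflation)^years
Price level: (1 + 0.0393)^7 = 1.309744
Real value = $10,450.00 / 1.309744 = $7,978.66

$7,978.66


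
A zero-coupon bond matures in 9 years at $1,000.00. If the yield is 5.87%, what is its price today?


Formula: Price = FV / (1 + r)^n
Substituting: Price = $1,000.00 / (1 + 0.0587)^9
Discount factor: (1.0587)^9 = 1.670922
Price = $1,000.00 / 1.670922 = $598.47

$598.47


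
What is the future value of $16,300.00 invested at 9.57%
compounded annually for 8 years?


Formula: FV = P * (1 + r)^n
Substituting: FV = $16,300.00 * (1 + 0.0957)^8
Growth factor: (1.0957)^8 = 2.077463
FV = $16,300.00 * 2.077463 = $33,862.65

$33,862.65


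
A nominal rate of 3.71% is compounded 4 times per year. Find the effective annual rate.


Formula: EAR = (1 + r/m)^m - 1
Period rate: r/m = 0.0371 / 4 = 0.009275
Compounding: (1 + 0.009275)^4 = 1.037619
EAR = 1.037619 - 1 = 0.037619

0.037619


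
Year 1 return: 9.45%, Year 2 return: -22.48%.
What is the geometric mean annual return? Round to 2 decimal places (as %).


Formula: Geometric mean = ((1+r1)*(1+r2))^(1/2) - 1
Product: (1 + 0.0945) * (1 + -0.2248) = 1.0945 * 0.7752 = 0.848456
Square root: 0.848456^0.5 = 0.921117
Geometric mean = 0.921117 - 1 = -0.078883
As percentage: -7.89%

-7.89%


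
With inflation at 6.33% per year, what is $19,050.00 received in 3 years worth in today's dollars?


Formula: Real value = nominal / (1 + inflation)^years
Price level: (1 + 0.0633)^3 = 1.202174
Real value = $19,050.00 / 1.202174 = $15,846.29

$15,846.29


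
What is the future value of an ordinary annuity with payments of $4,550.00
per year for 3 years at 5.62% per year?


Formula: FV = PMT * ((1+r)^n - 1) / r
Growth factor: (1 + 0.0562)^3 = 1.178253
Numerator: 1.178253 - 1 = 0.178253
FV = $4,550.00 * 0.178253 / 0.0562 = $14,431.50

$14,431.50


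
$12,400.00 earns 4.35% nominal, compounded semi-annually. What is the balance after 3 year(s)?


Formula: FV = P * (1 + r/m)^(m*t)
Period rate: r/m = 0.0435 / 2 = 0.02175
Total periods: m*t = 2 * 3 = 6
Growth factor: (1 + 0.02175)^6 = 1.137805
FV = $12,400.00 * 1.137805 = $14,108.78

$14,108.78
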